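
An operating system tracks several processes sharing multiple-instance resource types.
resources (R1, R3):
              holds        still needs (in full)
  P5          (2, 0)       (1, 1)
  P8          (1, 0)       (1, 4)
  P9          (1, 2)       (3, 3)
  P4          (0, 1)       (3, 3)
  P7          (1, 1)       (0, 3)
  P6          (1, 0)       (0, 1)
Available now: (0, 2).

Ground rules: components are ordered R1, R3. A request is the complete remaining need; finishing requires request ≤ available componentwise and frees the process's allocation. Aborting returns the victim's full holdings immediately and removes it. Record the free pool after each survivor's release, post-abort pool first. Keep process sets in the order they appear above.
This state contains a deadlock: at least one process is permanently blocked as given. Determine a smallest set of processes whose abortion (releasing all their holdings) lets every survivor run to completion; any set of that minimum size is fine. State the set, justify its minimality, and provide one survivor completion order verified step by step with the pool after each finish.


Minimum abort set: P9.
Key observation: the returned (1, 2) from P9 is what brings P8 — unrunnable before, under any order — into play at step 1.
Why nothing smaller works: aborting no one leaves the state deadlocked as given.
The survivors complete as P8, P5, P7, P4, P6. Verifying each step (starting from the post-abort pool):
  pool = (1, 4)
  run P8 (needs (1, 4), free (1, 4)); after release of (1, 0) the pool is (2, 4)
  run P5 (needs (1, 1), free (2, 4)); after release of (2, 0) the pool is (4, 4)
  run P7 (needs (0, 3), free (4, 4)); after release of (1, 1) the pool is (5, 5)
  run P4 (needs (3, 3), free (5, 5)); after release of (0, 1) the pool is (5, 6)
  run P6 (needs (0, 1), free (5, 6)); after release of (1, 0) the pool is (6, 6)


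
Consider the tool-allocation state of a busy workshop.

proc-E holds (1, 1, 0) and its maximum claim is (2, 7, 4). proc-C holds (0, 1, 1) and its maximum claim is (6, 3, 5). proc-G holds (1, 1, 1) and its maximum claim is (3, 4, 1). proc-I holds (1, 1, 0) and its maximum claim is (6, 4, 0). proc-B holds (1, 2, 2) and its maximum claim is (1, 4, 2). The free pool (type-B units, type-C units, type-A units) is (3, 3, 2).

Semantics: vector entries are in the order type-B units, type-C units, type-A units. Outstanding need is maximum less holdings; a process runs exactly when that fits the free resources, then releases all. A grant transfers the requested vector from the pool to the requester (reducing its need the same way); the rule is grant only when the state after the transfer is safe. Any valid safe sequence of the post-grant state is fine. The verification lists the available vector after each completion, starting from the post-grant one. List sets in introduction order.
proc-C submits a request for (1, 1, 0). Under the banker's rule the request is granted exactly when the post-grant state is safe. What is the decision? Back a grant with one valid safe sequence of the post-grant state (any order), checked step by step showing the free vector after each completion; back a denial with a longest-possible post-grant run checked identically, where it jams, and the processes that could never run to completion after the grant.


DENY: after the grant no complete ordering would exist.
Key observation: after proc-B, proc-G the pool peaks at (4, 5, 5), and each blocked process is short somewhere: proc-E on type-C units; proc-C on type-B units; proc-I on type-B units.
After a pretend grant, a maximal execution: proc-B, proc-G — then nothing else fits. Verifying each step:
  pool = (2, 2, 2)
  run proc-B (needs (0, 2, 0), free (2, 2, 2)); after release of (1, 2, 2) the pool is (3, 4, 4)
  run proc-G (needs (2, 3, 0), free (3, 4, 4)); after release of (1, 1, 1) the pool is (4, 5, 5)
  blocked: proc-E wants (1, 6, 4), pool (4, 5, 5) — not enough type-C units
  blocked: proc-C wants (5, 1, 4), pool (4, 5, 5) — not enough type-B units
  blocked: proc-I wants (5, 3, 0), pool (4, 5, 5) — not enough type-B units
Processes that could never finish after the grant: proc-E, proc-C and proc-I.


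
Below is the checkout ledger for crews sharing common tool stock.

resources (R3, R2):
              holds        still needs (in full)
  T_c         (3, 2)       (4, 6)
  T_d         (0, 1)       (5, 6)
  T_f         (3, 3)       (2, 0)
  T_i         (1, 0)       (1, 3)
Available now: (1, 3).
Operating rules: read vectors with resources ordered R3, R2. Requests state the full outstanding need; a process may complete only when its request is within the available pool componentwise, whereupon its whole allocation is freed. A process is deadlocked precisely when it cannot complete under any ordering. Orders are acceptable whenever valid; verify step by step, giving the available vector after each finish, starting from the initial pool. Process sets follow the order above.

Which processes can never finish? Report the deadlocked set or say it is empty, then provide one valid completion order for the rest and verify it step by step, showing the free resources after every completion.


Nothing here is deadlocked.
Key observation: T_i fits the free pool immediately, and its release cascades until everyone finishes.
The rest can finish in the order T_i, T_f, T_d, T_c. Step-by-step check:
  pool = (1, 3)
  run T_i (needs (1, 3), free (1, 3)); after release of (1, 0) the pool is (2, 3)
  run T_f (needs (2, 0), free (2, 3)); after release of (3, 3) the pool is (5, 6)
  run T_d (needs (5, 6), free (5, 6)); after release of (0, 1) the pool is (5, 7)
  run T_c (needs (4, 6), free (5, 7)); after release of (3, 2) the pool is (8, 9)


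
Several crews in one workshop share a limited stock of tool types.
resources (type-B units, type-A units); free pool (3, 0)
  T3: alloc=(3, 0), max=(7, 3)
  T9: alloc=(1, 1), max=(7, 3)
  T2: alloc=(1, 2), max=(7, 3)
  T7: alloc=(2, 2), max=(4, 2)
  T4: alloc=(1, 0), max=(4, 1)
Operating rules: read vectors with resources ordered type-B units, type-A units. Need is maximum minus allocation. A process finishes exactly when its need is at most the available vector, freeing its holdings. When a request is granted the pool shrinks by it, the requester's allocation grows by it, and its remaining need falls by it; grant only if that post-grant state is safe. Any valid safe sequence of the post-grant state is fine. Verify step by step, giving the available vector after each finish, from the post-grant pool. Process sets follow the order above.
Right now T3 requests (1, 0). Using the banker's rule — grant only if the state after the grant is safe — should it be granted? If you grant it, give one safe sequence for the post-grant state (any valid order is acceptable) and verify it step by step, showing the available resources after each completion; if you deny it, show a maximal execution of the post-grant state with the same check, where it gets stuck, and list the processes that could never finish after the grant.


DENY. Granting would leave the state unsafe.
Key observation: after T7, T4 the pool peaks at (5, 2), and each blocked process is short somewhere: T3 on type-A units; T9 on type-B units; T2 on type-B units.
After a pretend grant, a maximal execution: T7, T4 — then nothing else fits. Step-by-step check:
  pool = (2, 0)
  T7: need (2, 0) fits (2, 0); releases (2, 2), pool now (4, 2)
  T4: need (3, 1) fits (4, 2); releases (1, 0), pool now (5, 2)
  blocked: T3 wants (3, 3), pool (5, 2) — not enough type-A units
  blocked: T9 wants (6, 2), pool (5, 2) — not enough type-B units
  blocked: T2 wants (6, 1), pool (5, 2) — not enough type-B units
Post-grant, the permanently blocked set is T3, T9 and T2.


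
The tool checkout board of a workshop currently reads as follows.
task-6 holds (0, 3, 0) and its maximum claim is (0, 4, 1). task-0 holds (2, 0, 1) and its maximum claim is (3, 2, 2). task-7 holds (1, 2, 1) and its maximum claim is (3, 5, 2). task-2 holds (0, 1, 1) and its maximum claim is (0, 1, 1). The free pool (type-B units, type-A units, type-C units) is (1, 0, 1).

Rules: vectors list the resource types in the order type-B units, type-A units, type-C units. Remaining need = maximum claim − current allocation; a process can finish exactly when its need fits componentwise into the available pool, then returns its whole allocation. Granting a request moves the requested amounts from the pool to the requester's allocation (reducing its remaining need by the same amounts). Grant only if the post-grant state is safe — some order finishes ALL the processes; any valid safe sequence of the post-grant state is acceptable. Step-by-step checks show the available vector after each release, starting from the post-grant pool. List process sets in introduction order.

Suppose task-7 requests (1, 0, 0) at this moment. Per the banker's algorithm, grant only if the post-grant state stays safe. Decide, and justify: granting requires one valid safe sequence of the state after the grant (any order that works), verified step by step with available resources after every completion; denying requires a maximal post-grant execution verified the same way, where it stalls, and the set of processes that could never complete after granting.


DENY: after the grant no complete ordering would exist.
Key observation: after task-2, task-6 complete, (0, 4, 2) is the best the pool ever gets, yet each leftover process wants more type-B units.
After a pretend grant, a maximal execution: task-2, task-6 — then nothing else fits. Check, step by step:
  pool = (0, 0, 1)
  run task-2 (needs (0, 0, 0), free (0, 0, 1)); after release of (0, 1, 1) the pool is (0, 1, 2)
  run task-6 (needs (0, 1, 1), free (0, 1, 2)); after release of (0, 3, 0) the pool is (0, 4, 2)
  task-0 cannot run: need (1, 2, 1) vs free (0, 4, 2) (insufficient type-B units)
  task-7 cannot run: need (1, 3, 1) vs free (0, 4, 2) (insufficient type-B units)
Processes that could never finish after the grant: task-0 and task-7.


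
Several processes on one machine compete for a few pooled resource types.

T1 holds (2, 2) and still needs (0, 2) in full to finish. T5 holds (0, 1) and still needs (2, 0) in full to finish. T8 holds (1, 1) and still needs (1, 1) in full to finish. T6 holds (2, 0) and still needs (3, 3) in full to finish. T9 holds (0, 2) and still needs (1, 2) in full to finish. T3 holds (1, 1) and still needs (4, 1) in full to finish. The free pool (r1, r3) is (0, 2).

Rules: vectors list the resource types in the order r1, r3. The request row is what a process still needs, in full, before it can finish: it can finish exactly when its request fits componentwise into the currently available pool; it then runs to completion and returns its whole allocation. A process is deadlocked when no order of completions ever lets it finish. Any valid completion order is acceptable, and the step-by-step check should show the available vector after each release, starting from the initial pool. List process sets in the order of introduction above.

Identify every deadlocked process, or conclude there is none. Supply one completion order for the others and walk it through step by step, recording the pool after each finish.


Nothing here is deadlocked.
Key observation: T1 leads a chain of completions in which each release enables another process.
One completion order for the rest: T1, T9, T5, T8, T6, T3. Step-by-step check:
  pool = (0, 2)
  T1 needs (0, 2) <= (0, 2) -> finishes; pool += (2, 2) = (2, 4)
  T9 needs (1, 2) <= (2, 4) -> finishes; pool += (0, 2) = (2, 6)
  T5 needs (2, 0) <= (2, 6) -> finishes; pool += (0, 1) = (2, 7)
  T8 needs (1, 1) <= (2, 7) -> finishes; pool += (1, 1) = (3, 8)
  T6 needs (3, 3) <= (3, 8) -> finishes; pool += (2, 0) = (5, 8)
  T3 needs (4, 1) <= (5, 8) -> finishes; pool += (1, 1) = (6, 9)


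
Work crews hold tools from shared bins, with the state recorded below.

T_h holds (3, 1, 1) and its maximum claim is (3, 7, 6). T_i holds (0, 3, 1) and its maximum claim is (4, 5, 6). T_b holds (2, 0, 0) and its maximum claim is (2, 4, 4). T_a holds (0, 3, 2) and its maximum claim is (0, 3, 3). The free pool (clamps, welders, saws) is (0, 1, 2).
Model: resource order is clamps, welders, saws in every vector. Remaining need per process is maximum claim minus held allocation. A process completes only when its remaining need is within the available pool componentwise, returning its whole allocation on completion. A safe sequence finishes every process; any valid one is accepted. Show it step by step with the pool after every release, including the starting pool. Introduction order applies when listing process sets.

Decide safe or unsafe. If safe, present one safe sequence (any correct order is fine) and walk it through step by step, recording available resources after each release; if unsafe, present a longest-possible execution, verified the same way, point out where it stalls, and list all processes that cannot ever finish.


UNSAFE.
Key observation: saws is the bottleneck — with T_a, T_b done the pool holds (2, 4, 4), short of every remaining need.
The run T_a, T_b cannot be extended any further. Step-by-step check:
  pool = (0, 1, 2)
  run T_a (needs (0, 0, 1), free (0, 1, 2)); after release of (0, 3, 2) the pool is (0, 4, 4)
  run T_b (needs (0, 4, 4), free (0, 4, 4)); after release of (2, 0, 0) the pool is (2, 4, 4)
  T_h still needs (0, 6, 5) but only (2, 4, 4) is free — short on welders and saws
  T_i still needs (4, 2, 5) but only (2, 4, 4) is free — short on clamps and saws
Processes that can never finish: T_h and T_i.


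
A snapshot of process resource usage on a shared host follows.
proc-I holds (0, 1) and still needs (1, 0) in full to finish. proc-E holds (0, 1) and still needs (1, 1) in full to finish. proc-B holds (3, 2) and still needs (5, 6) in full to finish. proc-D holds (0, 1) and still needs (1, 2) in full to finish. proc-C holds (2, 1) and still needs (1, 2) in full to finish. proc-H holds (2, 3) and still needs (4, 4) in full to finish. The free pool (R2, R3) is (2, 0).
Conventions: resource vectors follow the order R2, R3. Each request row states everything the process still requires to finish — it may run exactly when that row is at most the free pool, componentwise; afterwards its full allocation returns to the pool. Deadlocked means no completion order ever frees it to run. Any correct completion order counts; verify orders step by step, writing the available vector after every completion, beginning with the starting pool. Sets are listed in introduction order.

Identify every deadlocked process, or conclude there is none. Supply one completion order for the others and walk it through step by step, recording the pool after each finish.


The deadlocked set is empty.
Key observation: starting with proc-I, each completion frees enough for the next — no one is permanently blocked.
One completion order for the rest: proc-I, proc-E, proc-D, proc-C, proc-H, proc-B. Step-by-step check:
  pool = (2, 0)
  proc-I: need (1, 0) fits (2, 0); releases (0, 1), pool now (2, 1)
  proc-E: need (1, 1) fits (2, 1); releases (0, 1), pool now (2, 2)
  proc-D: need (1, 2) fits (2, 2); releases (0, 1), pool now (2, 3)
  proc-C: need (1, 2) fits (2, 3); releases (2, 1), pool now (4, 4)
  proc-H: need (4, 4) fits (4, 4); releases (2, 3), pool now (6, 7)
  proc-B: need (5, 6) fits (6, 7); releases (3, 2), pool now (9, 9)


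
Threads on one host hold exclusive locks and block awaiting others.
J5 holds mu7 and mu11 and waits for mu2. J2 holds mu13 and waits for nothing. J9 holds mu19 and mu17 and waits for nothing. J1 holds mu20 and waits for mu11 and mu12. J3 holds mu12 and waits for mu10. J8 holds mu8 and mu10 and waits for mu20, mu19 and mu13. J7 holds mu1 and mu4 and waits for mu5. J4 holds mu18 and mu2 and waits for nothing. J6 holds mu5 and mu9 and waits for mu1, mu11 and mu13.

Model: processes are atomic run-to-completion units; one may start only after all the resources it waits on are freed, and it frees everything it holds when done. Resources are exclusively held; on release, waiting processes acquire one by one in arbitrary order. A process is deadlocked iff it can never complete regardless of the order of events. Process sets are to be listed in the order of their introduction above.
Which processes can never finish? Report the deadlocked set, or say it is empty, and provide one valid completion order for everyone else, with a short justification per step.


The deadlocked set is J1, J3, J8, J7 and J6.
Key observation: the knot is the closed ring of waits J1 -> J3 -> J8 -> J1; J7 and J6 are caught in further circular waits.
A valid finishing order for the others: J4, J5, J9, J2.
Verifying each step:
  J4 waits on nothing -> runs at once and releases mu18 and mu2
  J5 waits on mu2 — all released -> runs and releases mu7 and mu11
  J9 waits on nothing -> runs at once and releases mu19 and mu17
  J2 waits on nothing -> runs at once and releases mu13


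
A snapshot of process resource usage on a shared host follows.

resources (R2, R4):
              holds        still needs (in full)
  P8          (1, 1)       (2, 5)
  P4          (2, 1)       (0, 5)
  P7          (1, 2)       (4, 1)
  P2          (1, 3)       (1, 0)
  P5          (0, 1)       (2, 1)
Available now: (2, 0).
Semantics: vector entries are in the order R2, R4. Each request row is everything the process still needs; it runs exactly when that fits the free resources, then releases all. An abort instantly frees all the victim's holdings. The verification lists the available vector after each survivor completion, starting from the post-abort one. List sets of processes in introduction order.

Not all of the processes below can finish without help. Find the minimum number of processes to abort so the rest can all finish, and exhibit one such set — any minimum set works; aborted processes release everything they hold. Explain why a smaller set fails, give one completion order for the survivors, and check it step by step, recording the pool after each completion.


Minimum abort set: P8.
Key observation: P7 had no path to completion before; after the abort of P8 ((1, 1) returned), step 3 is where it fits.
No smaller set exists: with zero aborts the deadlock remains.
One survivor order: P2, P5, P7, P4. Walking it through (post-abort pool first):
  pool = (3, 1)
  P2 needs (1, 0) <= (3, 1) -> finishes; pool += (1, 3) = (4, 4)
  P5 needs (2, 1) <= (4, 4) -> finishes; pool += (0, 1) = (4, 5)
  P7 needs (4, 1) <= (4, 5) -> finishes; pool += (1, 2) = (5, 7)
  P4 needs (0, 5) <= (5, 7) -> finishes; pool += (2, 1) = (7, 8)


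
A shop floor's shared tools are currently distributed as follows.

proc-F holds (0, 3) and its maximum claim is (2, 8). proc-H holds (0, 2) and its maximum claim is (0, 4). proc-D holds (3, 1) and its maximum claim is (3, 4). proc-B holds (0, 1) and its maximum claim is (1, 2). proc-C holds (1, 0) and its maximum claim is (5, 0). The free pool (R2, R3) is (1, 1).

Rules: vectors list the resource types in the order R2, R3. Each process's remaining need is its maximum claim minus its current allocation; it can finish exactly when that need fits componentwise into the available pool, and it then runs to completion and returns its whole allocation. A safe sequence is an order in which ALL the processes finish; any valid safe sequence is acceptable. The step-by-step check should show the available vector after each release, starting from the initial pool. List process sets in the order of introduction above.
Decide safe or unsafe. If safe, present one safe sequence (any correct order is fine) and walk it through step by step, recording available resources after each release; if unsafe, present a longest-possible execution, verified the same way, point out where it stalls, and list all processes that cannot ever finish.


The state is SAFE; one workable sequence: proc-B, proc-H, proc-D, proc-C, proc-F.
Key observation: the first exact fit in this order is proc-B — it needs (1, 1) with (1, 1) free, meeting a requested resource to the last unit.
Check, step by step:
  pool = (1, 1)
  proc-B: need (1, 1) fits (1, 1); releases (0, 1), pool now (1, 2)
  proc-H: need (0, 2) fits (1, 2); releases (0, 2), pool now (1, 4)
  proc-D: need (0, 3) fits (1, 4); releases (3, 1), pool now (4, 5)
  proc-C: need (4, 0) fits (4, 5); releases (1, 0), pool now (5, 5)
  proc-F: need (2, 5) fits (5, 5); releases (0, 3), pool now (5, 8)


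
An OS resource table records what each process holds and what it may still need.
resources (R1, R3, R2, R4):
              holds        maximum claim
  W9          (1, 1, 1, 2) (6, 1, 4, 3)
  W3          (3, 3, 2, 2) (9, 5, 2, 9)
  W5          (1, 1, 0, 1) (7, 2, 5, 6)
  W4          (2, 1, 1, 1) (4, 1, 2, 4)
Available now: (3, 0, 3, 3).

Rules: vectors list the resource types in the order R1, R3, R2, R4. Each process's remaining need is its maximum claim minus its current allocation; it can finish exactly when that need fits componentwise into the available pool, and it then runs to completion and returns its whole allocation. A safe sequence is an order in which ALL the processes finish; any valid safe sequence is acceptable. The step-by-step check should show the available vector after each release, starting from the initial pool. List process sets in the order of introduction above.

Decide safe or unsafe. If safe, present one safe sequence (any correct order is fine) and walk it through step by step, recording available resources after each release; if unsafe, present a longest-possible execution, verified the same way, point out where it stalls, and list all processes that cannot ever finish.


SAFE, for example via the order W4, W9, W5, W3.
Key observation: reading the order forward, W4 is the first process whose need (2, 0, 1, 3) meets the free pool (3, 0, 3, 3) exactly on a resource it requests.
Verifying each step:
  pool = (3, 0, 3, 3)
  W4 needs (2, 0, 1, 3) <= (3, 0, 3, 3) -> finishes; pool += (2, 1, 1, 1) = (5, 1, 4, 4)
  W9 needs (5, 0, 3, 1) <= (5, 1, 4, 4) -> finishes; pool += (1, 1, 1, 2) = (6, 2, 5, 6)
  W5 needs (6, 1, 5, 5) <= (6, 2, 5, 6) -> finishes; pool += (1, 1, 0, 1) = (7, 3, 5, 7)
  W3 needs (6, 2, 0, 7) <= (7, 3, 5, 7) -> finishes; pool += (3, 3, 2, 2) = (10, 6, 7, 9)


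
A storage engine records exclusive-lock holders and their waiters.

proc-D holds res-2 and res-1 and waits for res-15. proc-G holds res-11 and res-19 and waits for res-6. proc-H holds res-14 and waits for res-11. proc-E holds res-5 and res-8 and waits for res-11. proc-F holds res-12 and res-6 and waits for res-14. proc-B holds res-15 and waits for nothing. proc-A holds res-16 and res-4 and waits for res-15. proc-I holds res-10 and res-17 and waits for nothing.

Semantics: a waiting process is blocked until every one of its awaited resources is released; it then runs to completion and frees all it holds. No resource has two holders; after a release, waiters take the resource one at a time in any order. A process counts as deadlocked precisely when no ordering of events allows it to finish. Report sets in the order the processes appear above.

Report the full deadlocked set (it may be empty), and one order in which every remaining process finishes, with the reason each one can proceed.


Deadlocked: proc-G, proc-H, proc-E and proc-F.
Key observation: along proc-G -> proc-F -> proc-H -> proc-G, each member waits on what the next one holds — a deadlock; proc-E waits into the deadlock from upstream.
The rest can finish in the order proc-B, proc-I, proc-D, proc-A.
Check, step by step:
  proc-B waits on nothing -> runs at once and releases res-15
  proc-I waits on nothing -> runs at once and releases res-10 and res-17
  proc-D: everything it awaited (res-15) is free; runs, freeing res-2 and res-1
  proc-A: everything it awaited (res-15) is free; runs, freeing res-16 and res-4


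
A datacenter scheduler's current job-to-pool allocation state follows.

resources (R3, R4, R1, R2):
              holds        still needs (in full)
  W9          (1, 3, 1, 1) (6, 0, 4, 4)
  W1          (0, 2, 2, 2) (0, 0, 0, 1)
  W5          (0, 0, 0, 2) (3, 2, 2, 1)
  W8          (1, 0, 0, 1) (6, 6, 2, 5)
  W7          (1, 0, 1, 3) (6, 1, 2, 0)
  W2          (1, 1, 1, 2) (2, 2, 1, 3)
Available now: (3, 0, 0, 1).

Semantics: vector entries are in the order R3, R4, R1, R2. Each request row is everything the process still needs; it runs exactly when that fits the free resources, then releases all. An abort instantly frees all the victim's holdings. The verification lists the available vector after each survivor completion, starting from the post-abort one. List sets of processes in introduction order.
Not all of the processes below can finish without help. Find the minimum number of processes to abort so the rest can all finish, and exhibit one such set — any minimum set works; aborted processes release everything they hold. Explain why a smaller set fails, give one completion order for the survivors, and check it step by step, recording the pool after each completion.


Abort W9 and W7.
Key observation: the deadlocked W8 becomes finishable only because W9 and W7 released (2, 3, 2, 4); it completes at step 3 below.
Minimality, checking each single-abort alternative: W9 alone leaves W8 blocked (short on R3); W1 alone leaves W9 blocked (short on R3 and R1); W5 alone leaves W9 blocked (short on R3 and R1); W8 alone leaves W9 blocked (short on R3 and R1); W7 alone leaves W9 blocked (short on R3); W2 alone leaves W9 blocked (short on R3 and R1).
Survivors finish in the order: W2, W1, W8, W5. Check, step by step (pool after the aborts first):
  pool = (5, 3, 2, 5)
  W2: need (2, 2, 1, 3) fits (5, 3, 2, 5); releases (1, 1, 1, 2), pool now (6, 4, 3, 7)
  W1: need (0, 0, 0, 1) fits (6, 4, 3, 7); releases (0, 2, 2, 2), pool now (6, 6, 5, 9)
  W8: need (6, 6, 2, 5) fits (6, 6, 5, 9); releases (1, 0, 0, 1), pool now (7, 6, 5, 10)
  W5: need (3, 2, 2, 1) fits (7, 6, 5, 10); releases (0, 0, 0, 2), pool now (7, 6, 5, 12)


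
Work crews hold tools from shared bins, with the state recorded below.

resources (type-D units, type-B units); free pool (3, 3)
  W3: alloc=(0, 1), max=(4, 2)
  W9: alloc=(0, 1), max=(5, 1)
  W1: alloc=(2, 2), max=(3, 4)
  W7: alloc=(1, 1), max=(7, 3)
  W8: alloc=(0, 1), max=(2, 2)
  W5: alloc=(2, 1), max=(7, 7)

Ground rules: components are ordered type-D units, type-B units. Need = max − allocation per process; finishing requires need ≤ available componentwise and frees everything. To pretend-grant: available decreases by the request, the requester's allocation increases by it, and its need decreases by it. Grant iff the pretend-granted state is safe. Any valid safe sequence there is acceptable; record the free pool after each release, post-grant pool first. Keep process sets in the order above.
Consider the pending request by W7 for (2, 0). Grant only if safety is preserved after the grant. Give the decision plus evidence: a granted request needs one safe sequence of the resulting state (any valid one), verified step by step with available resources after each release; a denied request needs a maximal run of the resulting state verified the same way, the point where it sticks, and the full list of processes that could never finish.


DENY — the pretend-granted state is unsafe.
Key observation: W1, W8 can finish, but then (3, 6) is all there is, and the blocked group's type-D units demands exceed it.
After a pretend grant, a maximal execution: W1, W8 — then nothing else fits. Check, step by step:
  pool = (1, 3)
  W1 needs (1, 2) <= (1, 3) -> finishes; pool += (2, 2) = (3, 5)
  W8 needs (2, 1) <= (3, 5) -> finishes; pool += (0, 1) = (3, 6)
  W3 still needs (4, 1) but only (3, 6) is free — short on type-D units
  W9 still needs (5, 0) but only (3, 6) is free — short on type-D units
  W7 still needs (4, 2) but only (3, 6) is free — short on type-D units
  W5 still needs (5, 6) but only (3, 6) is free — short on type-D units
Post-grant, the permanently blocked set is W3, W9, W7 and W5.


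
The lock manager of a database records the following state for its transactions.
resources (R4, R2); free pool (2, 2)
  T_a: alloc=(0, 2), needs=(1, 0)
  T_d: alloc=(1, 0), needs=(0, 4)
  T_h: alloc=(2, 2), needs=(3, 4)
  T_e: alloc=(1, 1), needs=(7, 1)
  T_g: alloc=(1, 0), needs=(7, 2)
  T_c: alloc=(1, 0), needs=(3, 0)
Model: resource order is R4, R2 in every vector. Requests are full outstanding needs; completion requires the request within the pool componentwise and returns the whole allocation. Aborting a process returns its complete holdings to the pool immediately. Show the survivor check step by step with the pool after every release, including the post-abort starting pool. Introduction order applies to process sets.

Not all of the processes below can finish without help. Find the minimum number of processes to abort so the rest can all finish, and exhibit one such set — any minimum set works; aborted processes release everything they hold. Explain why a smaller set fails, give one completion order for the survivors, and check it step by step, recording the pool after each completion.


Minimum abort set: T_e.
Key observation: the returned (1, 1) from T_e is what brings T_g — unrunnable before, under any order — into play at step 5.
Why nothing smaller works: aborting no one leaves the state deadlocked as given.
Survivors finish in the order: T_a, T_h, T_c, T_d, T_g. Verifying each step (pool after the aborts first):
  pool = (3, 3)
  T_a needs (1, 0) <= (3, 3) -> finishes; pool += (0, 2) = (3, 5)
  T_h needs (3, 4) <= (3, 5) -> finishes; pool += (2, 2) = (5, 7)
  T_c needs (3, 0) <= (5, 7) -> finishes; pool += (1, 0) = (6, 7)
  T_d needs (0, 4) <= (6, 7) -> finishes; pool += (1, 0) = (7, 7)
  T_g needs (7, 2) <= (7, 7) -> finishes; pool += (1, 0) = (8, 7)


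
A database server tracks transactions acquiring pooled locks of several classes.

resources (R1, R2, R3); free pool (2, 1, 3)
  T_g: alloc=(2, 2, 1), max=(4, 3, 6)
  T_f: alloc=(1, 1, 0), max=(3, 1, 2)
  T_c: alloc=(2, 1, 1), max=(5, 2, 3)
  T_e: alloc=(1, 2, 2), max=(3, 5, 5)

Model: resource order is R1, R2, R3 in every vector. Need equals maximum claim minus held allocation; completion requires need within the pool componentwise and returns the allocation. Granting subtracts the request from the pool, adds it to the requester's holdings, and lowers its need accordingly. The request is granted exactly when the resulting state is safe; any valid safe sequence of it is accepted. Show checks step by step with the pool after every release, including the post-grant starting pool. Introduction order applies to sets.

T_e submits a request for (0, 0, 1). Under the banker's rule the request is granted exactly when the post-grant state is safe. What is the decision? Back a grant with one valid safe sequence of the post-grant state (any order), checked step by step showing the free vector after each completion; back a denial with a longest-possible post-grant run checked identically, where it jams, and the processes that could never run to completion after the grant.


GRANT: granting preserves safety; a valid post-grant sequence is T_f, T_c, T_e, T_g.
Key observation: granting shrinks the pool to (2, 1, 2), yet T_f still fits and the chain goes through.
Verifying the post-grant state step by step:
  pool = (2, 1, 2)
  T_f: need (2, 0, 2) fits (2, 1, 2); releases (1, 1, 0), pool now (3, 2, 2)
  T_c: need (3, 1, 2) fits (3, 2, 2); releases (2, 1, 1), pool now (5, 3, 3)
  T_e: need (2, 3, 2) fits (5, 3, 3); releases (1, 2, 3), pool now (6, 5, 6)
  T_g: need (2, 1, 5) fits (6, 5, 6); releases (2, 2, 1), pool now (8, 7, 7)


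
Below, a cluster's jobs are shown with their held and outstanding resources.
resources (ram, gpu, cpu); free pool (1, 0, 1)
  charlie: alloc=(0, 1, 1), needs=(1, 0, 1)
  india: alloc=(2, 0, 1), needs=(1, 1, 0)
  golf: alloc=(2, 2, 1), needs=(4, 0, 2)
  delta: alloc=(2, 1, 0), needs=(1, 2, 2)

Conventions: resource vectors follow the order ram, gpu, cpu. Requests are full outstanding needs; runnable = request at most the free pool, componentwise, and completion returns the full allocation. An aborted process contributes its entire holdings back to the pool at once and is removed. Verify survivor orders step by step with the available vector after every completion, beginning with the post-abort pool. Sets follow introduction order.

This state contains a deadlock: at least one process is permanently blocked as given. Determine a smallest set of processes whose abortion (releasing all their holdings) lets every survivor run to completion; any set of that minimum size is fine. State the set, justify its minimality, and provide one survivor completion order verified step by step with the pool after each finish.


Abort delta.
Key observation: no ordering could ever have run golf before the abort of delta; with (2, 1, 0) back in the pool it fits at step 3.
Minimality: the empty abort set fails — the state is deadlocked as it stands.
One survivor order: charlie, india, golf. Step-by-step check (post-abort pool first):
  pool = (3, 1, 1)
  charlie needs (1, 0, 1) <= (3, 1, 1) -> finishes; pool += (0, 1, 1) = (3, 2, 2)
  india needs (1, 1, 0) <= (3, 2, 2) -> finishes; pool += (2, 0, 1) = (5, 2, 3)
  golf needs (4, 0, 2) <= (5, 2, 3) -> finishes; pool += (2, 2, 1) = (7, 4, 4)


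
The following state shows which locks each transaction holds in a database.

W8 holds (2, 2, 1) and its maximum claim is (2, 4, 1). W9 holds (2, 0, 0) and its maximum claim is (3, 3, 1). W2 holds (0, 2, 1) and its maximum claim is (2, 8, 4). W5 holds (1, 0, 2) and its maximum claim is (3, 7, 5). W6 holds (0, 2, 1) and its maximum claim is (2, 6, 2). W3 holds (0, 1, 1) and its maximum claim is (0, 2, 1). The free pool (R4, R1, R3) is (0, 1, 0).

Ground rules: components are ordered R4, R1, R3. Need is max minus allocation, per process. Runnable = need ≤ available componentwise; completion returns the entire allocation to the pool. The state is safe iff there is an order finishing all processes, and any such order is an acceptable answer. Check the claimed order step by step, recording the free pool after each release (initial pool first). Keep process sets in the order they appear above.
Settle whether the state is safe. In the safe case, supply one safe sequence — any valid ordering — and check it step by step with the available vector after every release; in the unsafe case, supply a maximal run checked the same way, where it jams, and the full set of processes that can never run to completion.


The state is SAFE; one workable sequence: W3, W8, W6, W2, W9, W5.
Key observation: reading the order forward, W3 is the first process whose need (0, 1, 0) meets the free pool (0, 1, 0) exactly on a resource it requests.
Walking it through:
  pool = (0, 1, 0)
  run W3 (needs (0, 1, 0), free (0, 1, 0)); after release of (0, 1, 1) the pool is (0, 2, 1)
  run W8 (needs (0, 2, 0), free (0, 2, 1)); after release of (2, 2, 1) the pool is (2, 4, 2)
  run W6 (needs (2, 4, 1), free (2, 4, 2)); after release of (0, 2, 1) the pool is (2, 6, 3)
  run W2 (needs (2, 6, 3), free (2, 6, 3)); after release of (0, 2, 1) the pool is (2, 8, 4)
  run W9 (needs (1, 3, 1), free (2, 8, 4)); after release of (2, 0, 0) the pool is (4, 8, 4)
  run W5 (needs (2, 7, 3), free (4, 8, 4)); after release of (1, 0, 2) the pool is (5, 8, 6)


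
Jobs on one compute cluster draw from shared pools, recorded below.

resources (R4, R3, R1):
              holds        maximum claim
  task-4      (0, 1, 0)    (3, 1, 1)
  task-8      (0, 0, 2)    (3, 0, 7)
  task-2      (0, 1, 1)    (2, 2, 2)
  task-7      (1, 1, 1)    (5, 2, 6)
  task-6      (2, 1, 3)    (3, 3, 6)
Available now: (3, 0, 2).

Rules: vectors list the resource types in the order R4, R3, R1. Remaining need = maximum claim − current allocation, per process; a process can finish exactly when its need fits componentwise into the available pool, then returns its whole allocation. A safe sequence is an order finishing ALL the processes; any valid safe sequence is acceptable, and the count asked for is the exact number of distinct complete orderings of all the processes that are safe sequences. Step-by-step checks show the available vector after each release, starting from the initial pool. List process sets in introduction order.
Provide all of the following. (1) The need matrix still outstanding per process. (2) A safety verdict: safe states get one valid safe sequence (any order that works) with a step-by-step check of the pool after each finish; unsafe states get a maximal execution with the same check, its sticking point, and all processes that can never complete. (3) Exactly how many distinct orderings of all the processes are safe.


(1) Need matrix, components ordered R4, R3, R1:
  task-4: (3, 0, 1)
  task-8: (3, 0, 5)
  task-2: (2, 1, 1)
  task-7: (4, 1, 5)
  task-6: (1, 2, 3)
(2) SAFE, for example via the order task-4, task-2, task-6, task-7, task-8.
Key observation: the first exact fit in this order is task-4 — it needs (3, 0, 1) with (3, 0, 2) free, meeting a requested resource to the last unit.
Walking it through:
  pool = (3, 0, 2)
  run task-4 (needs (3, 0, 1), free (3, 0, 2)); after release of (0, 1, 0) the pool is (3, 1, 2)
  run task-2 (needs (2, 1, 1), free (3, 1, 2)); after release of (0, 1, 1) the pool is (3, 2, 3)
  run task-6 (needs (1, 2, 3), free (3, 2, 3)); after release of (2, 1, 3) the pool is (5, 3, 6)
  run task-7 (needs (4, 1, 5), free (5, 3, 6)); after release of (1, 1, 1) the pool is (6, 4, 7)
  run task-8 (needs (3, 0, 5), free (6, 4, 7)); after release of (0, 0, 2) the pool is (6, 4, 9)
(3) The exact count: 2 of the possible complete orderings are safe sequences.


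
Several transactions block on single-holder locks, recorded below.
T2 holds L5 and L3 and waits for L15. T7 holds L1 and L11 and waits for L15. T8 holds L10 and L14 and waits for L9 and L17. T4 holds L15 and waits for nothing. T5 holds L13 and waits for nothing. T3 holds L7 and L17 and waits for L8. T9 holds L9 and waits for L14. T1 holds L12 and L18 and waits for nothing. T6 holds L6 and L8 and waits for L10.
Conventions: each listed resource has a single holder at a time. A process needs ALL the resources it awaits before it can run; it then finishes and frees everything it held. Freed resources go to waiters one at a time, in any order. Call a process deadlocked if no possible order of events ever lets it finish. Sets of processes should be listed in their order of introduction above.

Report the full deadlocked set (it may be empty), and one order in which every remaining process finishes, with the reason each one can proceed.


Deadlocked set: T8, T3, T9 and T6.
Key observation: nobody on the ring T8 -> T3 -> T6 -> T8 can start until another member finishes, which never happens; T9 is caught in further circular waits.
One completion order for the rest: T4, T7, T5, T1, T2.
Step-by-step check:
  T4 waits on nothing -> runs at once and releases L15
  T7: everything it awaited (L15) is free; runs, freeing L1 and L11
  T5 waits on nothing -> runs at once and releases L13
  T1 waits on nothing -> runs at once and releases L12 and L18
  T2: everything it awaited (L15) is free; runs, freeing L5 and L3


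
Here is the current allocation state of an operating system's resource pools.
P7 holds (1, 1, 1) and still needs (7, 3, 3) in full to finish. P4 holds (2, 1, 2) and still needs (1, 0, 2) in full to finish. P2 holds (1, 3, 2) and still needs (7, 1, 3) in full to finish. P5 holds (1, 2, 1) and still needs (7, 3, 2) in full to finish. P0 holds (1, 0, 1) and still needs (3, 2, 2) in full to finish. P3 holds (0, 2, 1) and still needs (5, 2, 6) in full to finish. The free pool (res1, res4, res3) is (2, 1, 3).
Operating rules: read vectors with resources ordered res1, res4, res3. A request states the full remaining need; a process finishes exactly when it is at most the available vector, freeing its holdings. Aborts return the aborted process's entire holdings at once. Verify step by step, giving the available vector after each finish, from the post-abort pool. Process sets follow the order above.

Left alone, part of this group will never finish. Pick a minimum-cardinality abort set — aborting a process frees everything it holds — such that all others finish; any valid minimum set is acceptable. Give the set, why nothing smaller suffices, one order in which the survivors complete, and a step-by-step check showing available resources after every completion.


The answer: abort P2 and P5.
Key observation: the returned (2, 5, 3) from P2 and P5 is what brings P7 — unrunnable before, under any order — into play at step 4.
Why nothing smaller works — every single abort fails: P7 alone leaves P2 blocked (short on res1); P4 alone leaves P7 blocked (short on res1); P2 alone leaves P7 blocked (short on res1); P5 alone leaves P7 blocked (short on res1); P0 alone leaves P7 blocked (short on res1); P3 alone leaves P7 blocked (short on res1).
Survivors finish in the order: P0, P3, P4, P7. Verifying each step (pool after the aborts first):
  pool = (4, 6, 6)
  P0 needs (3, 2, 2) <= (4, 6, 6) -> finishes; pool += (1, 0, 1) = (5, 6, 7)
  P3 needs (5, 2, 6) <= (5, 6, 7) -> finishes; pool += (0, 2, 1) = (5, 8, 8)
  P4 needs (1, 0, 2) <= (5, 8, 8) -> finishes; pool += (2, 1, 2) = (7, 9, 10)
  P7 needs (7, 3, 3) <= (7, 9, 10) -> finishes; pool += (1, 1, 1) = (8, 10, 11)
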